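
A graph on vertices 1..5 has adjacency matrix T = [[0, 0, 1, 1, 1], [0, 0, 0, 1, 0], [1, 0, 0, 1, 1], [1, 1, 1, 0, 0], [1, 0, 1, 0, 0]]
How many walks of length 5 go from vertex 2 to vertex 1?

10

The number of length-5 walks from vertex 2 to vertex 1 is entry (2,1) of T⁵, where T is the adjacency matrix.
T² = [[3, 1, 2, 1, 1], [1, 1, 1, 0, 0], [2, 1, 3, 1, 1], [1, 0, 1, 3, 2], [1, 0, 1, 2, 2]]
T³ = [[4, 1, 5, 6, 5], [1, 0, 1, 3, 2], [5, 1, 4, 6, 5], [6, 3, 6, 2, 2], [5, 2, 5, 2, 2]]
T⁴ = [[16, 6, 15, 10, 9], [6, 3, 6, 2, 2], [15, 6, 16, 10, 9], [10, 2, 10, 15, 12], [9, 2, 9, 12, 10]]
T⁵ = [[34, 10, 35, 37, 31], [10, 2, 10, 15, 12], [35, 10, 34, 37, 31], [37, 15, 37, 22, 20], [31, 12, 31, 20, 18]]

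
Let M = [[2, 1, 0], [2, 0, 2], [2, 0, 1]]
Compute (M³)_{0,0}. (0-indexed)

20

M² = [[6, 2, 2], [8, 2, 2], [6, 2, 1]]
M³ = [[20, 6, 6], [24, 8, 6], [18, 6, 5]]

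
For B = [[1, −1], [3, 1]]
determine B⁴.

[[−8, 8], [−24, −8]]

B² = [[−2, −2], [6, −2]]
B³ = [[−8, 0], [0, −8]]
B⁴ = [[−8, 8], [−24, −8]]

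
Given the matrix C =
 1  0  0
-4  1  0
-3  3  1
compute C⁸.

C = I + N where N = [[0, 0, 0], [-4, 0, 0], [-3, 3, 0]] is strictly lower-triangular, so N³ = 0.
(I + N)⁸ = I + 8·N + 28·N² = [[1, 0, 0], [-32, 1, 0], [-360, 24, 1]].

[[1, 0, 0], [-32, 1, 0], [-360, 24, 1]]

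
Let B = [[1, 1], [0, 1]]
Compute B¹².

B = I + N where N = [[0, 1], [0, 0]] is strictly upper-triangular, so N² = 0.
(I + N)¹² = I + 12·N = [[1, 12], [0, 1]].

[[1, 12], [0, 1]]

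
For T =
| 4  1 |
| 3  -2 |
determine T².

[[19, 2], [6, 7]]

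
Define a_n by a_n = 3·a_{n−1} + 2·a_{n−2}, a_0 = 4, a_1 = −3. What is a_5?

−105

With companion matrix M = [[3, 2], [1, 0]], [a_n, a_{n−1}]ᵀ = M·[a_{n−1}, a_{n−2}]ᵀ, so [a_5, a_4]ᵀ = M⁴·[a_1, a_0]ᵀ.
M⁴ = [[139, 78], [39, 22]], giving [a_5, a_4]ᵀ = [[−105], [−29]].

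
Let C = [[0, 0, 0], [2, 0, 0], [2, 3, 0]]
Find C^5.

[[0, 0, 0], [0, 0, 0], [0, 0, 0]]

C is strictly triangular, hence nilpotent: C^3 = 0, so C^5 = 0.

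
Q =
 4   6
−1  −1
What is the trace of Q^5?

tr Q = 3 and det Q = 2, so the characteristic polynomial is λ² − (3)λ + (2) with roots 1 and 2.
Eigenvectors give P = [[−2, −3], [1, 1]] with P⁻¹ = [[1, 3], [−1, −2]], and Q = P·diag(1, 2)·P⁻¹.
Then Q^5 = P·diag(1, 32)·P⁻¹ = [[−2, −96], [1, 32]] · [[1, 3], [−1, −2]] = [[94, 186], [−31, −61]].

33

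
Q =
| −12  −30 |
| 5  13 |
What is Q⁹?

[[−40902, −121170], [20195, 60073]]

tr Q = 1 and det Q = −6, so the characteristic polynomial is λ² − (1)λ + (−6) with roots 3 and −2.
Eigenvectors give P = [[2, 3], [−1, −1]] with P⁻¹ = [[−1, −3], [1, 2]], and Q = P·diag(3, −2)·P⁻¹.
Then Q⁹ = P·diag(19683, −512)·P⁻¹ = [[39366, −1536], [−19683, 512]] · [[−1, −3], [1, 2]] = [[−40902, −121170], [20195, 60073]].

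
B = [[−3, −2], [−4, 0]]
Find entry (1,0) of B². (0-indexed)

12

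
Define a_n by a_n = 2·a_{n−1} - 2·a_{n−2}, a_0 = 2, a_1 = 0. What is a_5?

With companion matrix C = [[2, -2], [1, 0]], [a_n, a_{n−1}]ᵀ = C·[a_{n−1}, a_{n−2}]ᵀ, so [a_5, a_4]ᵀ = C⁴·[a_1, a_0]ᵀ.
C⁴ = [[-4, 0], [0, -4]], giving [a_5, a_4]ᵀ = [[0], [-8]].

0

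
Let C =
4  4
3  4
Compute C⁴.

[[1552, 1792], [1344, 1552]]

C² = [[28, 32], [24, 28]]
C³ = [[208, 240], [180, 208]]
C⁴ = [[1552, 1792], [1344, 1552]]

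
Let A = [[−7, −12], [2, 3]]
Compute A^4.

[[241, 480], [−80, −159]]

tr A = −4 and det A = 3, so the characteristic polynomial is λ² − (−4)λ + (3) with roots −3 and −1.
Eigenvectors give P = [[−3, −2], [1, 1]] with P⁻¹ = [[−1, −2], [1, 3]], and A = P·diag(−3, −1)·P⁻¹.
Then A^4 = P·diag(81, 1)·P⁻¹ = [[−243, −2], [81, 1]] · [[−1, −2], [1, 3]] = [[241, 480], [−80, −159]].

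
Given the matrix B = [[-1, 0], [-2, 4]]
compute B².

[[1, 0], [-6, 16]]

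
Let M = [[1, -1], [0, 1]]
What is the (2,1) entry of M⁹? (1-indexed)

0

M = I + N where N = [[0, -1], [0, 0]] is strictly upper-triangular, so N² = 0.
(I + N)⁹ = I + 9·N = [[1, -9], [0, 1]].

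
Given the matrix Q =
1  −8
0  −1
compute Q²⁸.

Q² = I (check: tr Q = 0 and det Q = −1), so Q²⁸ = I since 28 is even.

[[1, 0], [0, 1]]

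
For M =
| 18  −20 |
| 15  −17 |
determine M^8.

[[25476, −25220], [18915, −18659]]

tr M = 1 and det M = −6, so the characteristic polynomial is λ² − (1)λ + (−6) with roots 3 and −2.
Eigenvectors give P = [[4, 1], [3, 1]] with P⁻¹ = [[1, −1], [−3, 4]], and M = P·diag(3, −2)·P⁻¹.
Then M^8 = P·diag(6561, 256)·P⁻¹ = [[26244, 256], [19683, 256]] · [[1, −1], [−3, 4]] = [[25476, −25220], [18915, −18659]].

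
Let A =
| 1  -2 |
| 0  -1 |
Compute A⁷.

[[1, -2], [0, -1]]

A² = I (check: tr A = 0 and det A = -1), so A⁷ = A since 7 is odd.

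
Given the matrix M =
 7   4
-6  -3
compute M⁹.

[[59047, 39364], [-59046, -39363]]

tr M = 4 and det M = 3, so the characteristic polynomial is λ² − (4)λ + (3) with roots 3 and 1.
Eigenvectors give P = [[-1, -2], [1, 3]] with P⁻¹ = [[-3, -2], [1, 1]], and M = P·diag(3, 1)·P⁻¹.
Then M⁹ = P·diag(19683, 1)·P⁻¹ = [[-19683, -2], [19683, 3]] · [[-3, -2], [1, 1]] = [[59047, 39364], [-59046, -39363]].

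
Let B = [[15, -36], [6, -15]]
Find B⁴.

[[81, 0], [0, 81]]

tr B = 0 and det B = -9, so the characteristic polynomial is λ² − (0)λ + (-9) with roots 3 and -3.
Eigenvectors give P = [[3, 2], [1, 1]] with P⁻¹ = [[1, -2], [-1, 3]], and B = P·diag(3, -3)·P⁻¹.
Then B⁴ = P·diag(81, 81)·P⁻¹ = [[243, 162], [81, 81]] · [[1, -2], [-1, 3]] = [[81, 0], [0, 81]].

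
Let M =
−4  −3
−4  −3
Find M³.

[[−196, −147], [−196, −147]]

M² = [[28, 21], [28, 21]]
M³ = [[−196, −147], [−196, −147]]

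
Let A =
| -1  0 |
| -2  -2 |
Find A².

[[1, 0], [6, 4]]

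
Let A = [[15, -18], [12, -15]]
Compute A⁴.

tr A = 0 and det A = -9, so the characteristic polynomial is λ² − (0)λ + (-9) with roots -3 and 3.
Eigenvectors give P = [[1, 3], [1, 2]] with P⁻¹ = [[-2, 3], [1, -1]], and A = P·diag(-3, 3)·P⁻¹.
Then A⁴ = P·diag(81, 81)·P⁻¹ = [[81, 243], [81, 162]] · [[-2, 3], [1, -1]] = [[81, 0], [0, 81]].

[[81, 0], [0, 81]]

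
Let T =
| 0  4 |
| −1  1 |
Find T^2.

[[−4, 4], [−1, −3]]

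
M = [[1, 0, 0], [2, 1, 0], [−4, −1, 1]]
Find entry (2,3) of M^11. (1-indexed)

0

M = I + N where N = [[0, 0, 0], [2, 0, 0], [−4, −1, 0]] is strictly lower-triangular, so N^3 = 0.
(I + N)^11 = I + 11·N + 55·N^2 = [[1, 0, 0], [22, 1, 0], [−154, −11, 1]].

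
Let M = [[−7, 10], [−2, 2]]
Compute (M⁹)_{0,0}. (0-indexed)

−96367

tr M = −5 and det M = 6, so the characteristic polynomial is λ² − (−5)λ + (6) with roots −3 and −2.
Eigenvectors give P = [[−5, −2], [−2, −1]] with P⁻¹ = [[−1, 2], [2, −5]], and M = P·diag(−3, −2)·P⁻¹.
Then M⁹ = P·diag(−19683, −512)·P⁻¹ = [[98415, 1024], [39366, 512]] · [[−1, 2], [2, −5]] = [[−96367, 191710], [−38342, 76172]].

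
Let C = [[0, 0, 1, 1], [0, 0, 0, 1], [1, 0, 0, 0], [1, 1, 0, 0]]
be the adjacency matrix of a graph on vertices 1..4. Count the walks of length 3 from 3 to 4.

The number of length-3 walks from vertex 3 to vertex 4 is entry (3,4) of C^3, where C is the adjacency matrix.
C^2 = [[2, 1, 0, 0], [1, 1, 0, 0], [0, 0, 1, 1], [0, 0, 1, 2]]
C^3 = [[0, 0, 2, 3], [0, 0, 1, 2], [2, 1, 0, 0], [3, 2, 0, 0]]

0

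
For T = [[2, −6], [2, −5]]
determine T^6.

[[−188, 378], [−126, 253]]

tr T = −3 and det T = 2, so the characteristic polynomial is λ² − (−3)λ + (2) with roots −2 and −1.
Eigenvectors give P = [[3, −2], [2, −1]] with P⁻¹ = [[−1, 2], [−2, 3]], and T = P·diag(−2, −1)·P⁻¹.
Then T^6 = P·diag(64, 1)·P⁻¹ = [[192, −2], [128, −1]] · [[−1, 2], [−2, 3]] = [[−188, 378], [−126, 253]].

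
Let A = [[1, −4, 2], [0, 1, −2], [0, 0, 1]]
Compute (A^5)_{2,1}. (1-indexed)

A = I + N where N = [[0, −4, 2], [0, 0, −2], [0, 0, 0]] is strictly upper-triangular, so N^3 = 0.
(I + N)^5 = I + 5·N + 10·N^2 = [[1, −20, 90], [0, 1, −10], [0, 0, 1]].

0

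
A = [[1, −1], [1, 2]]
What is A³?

A² = [[0, −3], [3, 3]]
A³ = [[−3, −6], [6, 3]]

[[−3, −6], [6, 3]]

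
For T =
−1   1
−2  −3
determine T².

[[−1, −4], [8, 7]]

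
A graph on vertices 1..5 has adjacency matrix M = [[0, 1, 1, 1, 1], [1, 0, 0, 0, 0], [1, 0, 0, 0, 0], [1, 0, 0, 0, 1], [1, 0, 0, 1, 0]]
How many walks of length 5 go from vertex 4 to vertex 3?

The number of length-5 walks from vertex 4 to vertex 3 is entry (4,3) of M⁵, where M is the adjacency matrix.
M² = [[4, 0, 0, 1, 1], [0, 1, 1, 1, 1], [0, 1, 1, 1, 1], [1, 1, 1, 2, 1], [1, 1, 1, 1, 2]]
M³ = [[2, 4, 4, 5, 5], [4, 0, 0, 1, 1], [4, 0, 0, 1, 1], [5, 1, 1, 2, 3], [5, 1, 1, 3, 2]]
M⁴ = [[18, 2, 2, 7, 7], [2, 4, 4, 5, 5], [2, 4, 4, 5, 5], [7, 5, 5, 8, 7], [7, 5, 5, 7, 8]]
M⁵ = [[18, 18, 18, 25, 25], [18, 2, 2, 7, 7], [18, 2, 2, 7, 7], [25, 7, 7, 14, 15], [25, 7, 7, 15, 14]]

7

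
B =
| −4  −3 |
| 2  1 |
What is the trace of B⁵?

−33

tr B = −3 and det B = 2, so the characteristic polynomial is λ² − (−3)λ + (2) with roots −2 and −1.
Eigenvectors give P = [[3, 1], [−2, −1]] with P⁻¹ = [[1, 1], [−2, −3]], and B = P·diag(−2, −1)·P⁻¹.
Then B⁵ = P·diag(−32, −1)·P⁻¹ = [[−96, −1], [64, 1]] · [[1, 1], [−2, −3]] = [[−94, −93], [62, 61]].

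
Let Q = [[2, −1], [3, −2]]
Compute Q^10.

Q² = I (check: tr Q = 0 and det Q = −1), so Q^10 = I since 10 is even.

[[1, 0], [0, 1]]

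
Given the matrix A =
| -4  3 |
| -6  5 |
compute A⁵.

[[-34, 33], [-66, 65]]

tr A = 1 and det A = -2, so the characteristic polynomial is λ² − (1)λ + (-2) with roots 2 and -1.
Eigenvectors give P = [[-1, 1], [-2, 1]] with P⁻¹ = [[1, -1], [2, -1]], and A = P·diag(2, -1)·P⁻¹.
Then A⁵ = P·diag(32, -1)·P⁻¹ = [[-32, -1], [-64, -1]] · [[1, -1], [2, -1]] = [[-34, 33], [-66, 65]].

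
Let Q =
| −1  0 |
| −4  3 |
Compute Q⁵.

[[−1, 0], [−244, 243]]

tr Q = 2 and det Q = −3, so the characteristic polynomial is λ² − (2)λ + (−3) with roots 3 and −1.
Eigenvectors give P = [[0, −1], [−1, −1]] with P⁻¹ = [[1, −1], [−1, 0]], and Q = P·diag(3, −1)·P⁻¹.
Then Q⁵ = P·diag(243, −1)·P⁻¹ = [[0, 1], [−243, 1]] · [[1, −1], [−1, 0]] = [[−1, 0], [−244, 243]].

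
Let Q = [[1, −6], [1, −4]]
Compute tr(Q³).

−9

tr Q = −3 and det Q = 2, so the characteristic polynomial is λ² − (−3)λ + (2) with roots −2 and −1.
Eigenvectors give P = [[−2, −3], [−1, −1]] with P⁻¹ = [[1, −3], [−1, 2]], and Q = P·diag(−2, −1)·P⁻¹.
Then Q³ = P·diag(−8, −1)·P⁻¹ = [[16, 3], [8, 1]] · [[1, −3], [−1, 2]] = [[13, −42], [7, −22]].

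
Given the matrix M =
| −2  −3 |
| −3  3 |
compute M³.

[[−17, −48], [−48, 63]]

M² = [[13, −3], [−3, 18]]
M³ = [[−17, −48], [−48, 63]]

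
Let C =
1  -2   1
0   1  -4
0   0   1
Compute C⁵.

[[1, -10, 85], [0, 1, -20], [0, 0, 1]]

C = I + N where N = [[0, -2, 1], [0, 0, -4], [0, 0, 0]] is strictly upper-triangular, so N³ = 0.
(I + N)⁵ = I + 5·N + 10·N² = [[1, -10, 85], [0, 1, -20], [0, 0, 1]].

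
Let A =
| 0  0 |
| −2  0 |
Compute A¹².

[[0, 0], [0, 0]]

A is strictly triangular, hence nilpotent: A² = 0, so A¹² = 0.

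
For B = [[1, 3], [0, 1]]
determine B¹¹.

[[1, 33], [0, 1]]

B = I + N where N = [[0, 3], [0, 0]] is strictly upper-triangular, so N² = 0.
(I + N)¹¹ = I + 11·N = [[1, 33], [0, 1]].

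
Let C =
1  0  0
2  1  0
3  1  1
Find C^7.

[[1, 0, 0], [14, 1, 0], [63, 7, 1]]

C = I + N where N = [[0, 0, 0], [2, 0, 0], [3, 1, 0]] is strictly lower-triangular, so N^3 = 0.
(I + N)^7 = I + 7·N + 21·N^2 = [[1, 0, 0], [14, 1, 0], [63, 7, 1]].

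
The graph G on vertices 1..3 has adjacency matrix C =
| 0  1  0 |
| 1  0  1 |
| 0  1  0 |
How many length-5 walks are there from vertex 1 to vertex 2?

The number of length-5 walks from vertex 1 to vertex 2 is entry (1,2) of C⁵, where C is the adjacency matrix.
C² = [[1, 0, 1], [0, 2, 0], [1, 0, 1]]
C³ = [[0, 2, 0], [2, 0, 2], [0, 2, 0]]
C⁴ = [[2, 0, 2], [0, 4, 0], [2, 0, 2]]
C⁵ = [[0, 4, 0], [4, 0, 4], [0, 4, 0]]

4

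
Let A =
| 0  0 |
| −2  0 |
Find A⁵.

[[0, 0], [0, 0]]

A is strictly triangular, hence nilpotent: A² = 0, so A⁵ = 0.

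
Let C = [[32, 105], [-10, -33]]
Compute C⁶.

[[-3926, -13965], [1330, 4719]]

tr C = -1 and det C = -6, so the characteristic polynomial is λ² − (-1)λ + (-6) with roots -3 and 2.
Eigenvectors give P = [[3, -7], [-1, 2]] with P⁻¹ = [[-2, -7], [-1, -3]], and C = P·diag(-3, 2)·P⁻¹.
Then C⁶ = P·diag(729, 64)·P⁻¹ = [[2187, -448], [-729, 128]] · [[-2, -7], [-1, -3]] = [[-3926, -13965], [1330, 4719]].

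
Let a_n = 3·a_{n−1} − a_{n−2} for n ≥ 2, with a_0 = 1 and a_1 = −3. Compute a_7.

With companion matrix B = [[3, −1], [1, 0]], [a_n, a_{n−1}]ᵀ = B·[a_{n−1}, a_{n−2}]ᵀ, so [a_7, a_6]ᵀ = B^6·[a_1, a_0]ᵀ.
B^6 = [[377, −144], [144, −55]], giving [a_7, a_6]ᵀ = [[−1275], [−487]].

−1275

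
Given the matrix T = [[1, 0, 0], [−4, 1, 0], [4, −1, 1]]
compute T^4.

T = I + N where N = [[0, 0, 0], [−4, 0, 0], [4, −1, 0]] is strictly lower-triangular, so N^3 = 0.
(I + N)^4 = I + 4·N + 6·N^2 = [[1, 0, 0], [−16, 1, 0], [40, −4, 1]].

[[1, 0, 0], [−16, 1, 0], [40, −4, 1]]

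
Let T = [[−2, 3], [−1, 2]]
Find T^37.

[[−2, 3], [−1, 2]]

T² = I (check: tr T = 0 and det T = −1), so T^37 = T since 37 is odd.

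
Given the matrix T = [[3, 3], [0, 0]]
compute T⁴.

[[81, 81], [0, 0]]

T² = [[9, 9], [0, 0]]
T³ = [[27, 27], [0, 0]]
T⁴ = [[81, 81], [0, 0]]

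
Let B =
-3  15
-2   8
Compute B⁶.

[[-3261, 9975], [-1330, 4054]]

tr B = 5 and det B = 6, so the characteristic polynomial is λ² − (5)λ + (6) with roots 2 and 3.
Eigenvectors give P = [[3, -5], [1, -2]] with P⁻¹ = [[2, -5], [1, -3]], and B = P·diag(2, 3)·P⁻¹.
Then B⁶ = P·diag(64, 729)·P⁻¹ = [[192, -3645], [64, -1458]] · [[2, -5], [1, -3]] = [[-3261, 9975], [-1330, 4054]].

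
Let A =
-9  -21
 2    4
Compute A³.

tr A = -5 and det A = 6, so the characteristic polynomial is λ² − (-5)λ + (6) with roots -3 and -2.
Eigenvectors give P = [[7, -3], [-2, 1]] with P⁻¹ = [[1, 3], [2, 7]], and A = P·diag(-3, -2)·P⁻¹.
Then A³ = P·diag(-27, -8)·P⁻¹ = [[-189, 24], [54, -8]] · [[1, 3], [2, 7]] = [[-141, -399], [38, 106]].

[[-141, -399], [38, 106]]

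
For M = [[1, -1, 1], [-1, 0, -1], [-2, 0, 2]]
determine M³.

M² = [[0, -1, 4], [1, 1, -3], [-6, 2, 2]]
M³ = [[-7, 0, 9], [6, -1, -6], [-12, 6, -4]]

[[-7, 0, 9], [6, -1, -6], [-12, 6, -4]]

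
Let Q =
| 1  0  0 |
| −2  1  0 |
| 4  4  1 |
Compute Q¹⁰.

Q = I + N where N = [[0, 0, 0], [−2, 0, 0], [4, 4, 0]] is strictly lower-triangular, so N³ = 0.
(I + N)¹⁰ = I + 10·N + 45·N² = [[1, 0, 0], [−20, 1, 0], [−320, 40, 1]].

[[1, 0, 0], [−20, 1, 0], [−320, 40, 1]]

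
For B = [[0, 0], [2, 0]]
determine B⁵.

[[0, 0], [0, 0]]

B is strictly triangular, hence nilpotent: B² = 0, so B⁵ = 0.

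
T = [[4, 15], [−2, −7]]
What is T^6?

tr T = −3 and det T = 2, so the characteristic polynomial is λ² − (−3)λ + (2) with roots −1 and −2.
Eigenvectors give P = [[−3, −5], [1, 2]] with P⁻¹ = [[−2, −5], [1, 3]], and T = P·diag(−1, −2)·P⁻¹.
Then T^6 = P·diag(1, 64)·P⁻¹ = [[−3, −320], [1, 128]] · [[−2, −5], [1, 3]] = [[−314, −945], [126, 379]].

[[−314, −945], [126, 379]]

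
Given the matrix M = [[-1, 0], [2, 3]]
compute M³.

[[-1, 0], [14, 27]]

M² = [[1, 0], [4, 9]]
M³ = [[-1, 0], [14, 27]]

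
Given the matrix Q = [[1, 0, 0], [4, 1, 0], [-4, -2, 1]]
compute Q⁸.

[[1, 0, 0], [32, 1, 0], [-256, -16, 1]]

Q = I + N where N = [[0, 0, 0], [4, 0, 0], [-4, -2, 0]] is strictly lower-triangular, so N³ = 0.
(I + N)⁸ = I + 8·N + 28·N² = [[1, 0, 0], [32, 1, 0], [-256, -16, 1]].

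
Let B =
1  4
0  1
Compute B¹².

[[1, 48], [0, 1]]

B = I + N where N = [[0, 4], [0, 0]] is strictly upper-triangular, so N² = 0.
(I + N)¹² = I + 12·N = [[1, 48], [0, 1]].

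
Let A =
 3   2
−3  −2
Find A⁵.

A² = A (a projection; rank 1, trace 1), so A⁵ = A.

[[3, 2], [−3, −2]]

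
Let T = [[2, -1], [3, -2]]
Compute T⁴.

T² = I (check: tr T = 0 and det T = -1), so T⁴ = I since 4 is even.

[[1, 0], [0, 1]]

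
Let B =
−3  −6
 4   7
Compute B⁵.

[[−483, −726], [484, 727]]

tr B = 4 and det B = 3, so the characteristic polynomial is λ² − (4)λ + (3) with roots 1 and 3.
Eigenvectors give P = [[−3, −1], [2, 1]] with P⁻¹ = [[−1, −1], [2, 3]], and B = P·diag(1, 3)·P⁻¹.
Then B⁵ = P·diag(1, 243)·P⁻¹ = [[−3, −243], [2, 243]] · [[−1, −1], [2, 3]] = [[−483, −726], [484, 727]].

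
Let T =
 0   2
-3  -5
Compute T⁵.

tr T = -5 and det T = 6, so the characteristic polynomial is λ² − (-5)λ + (6) with roots -3 and -2.
Eigenvectors give P = [[-2, 1], [3, -1]] with P⁻¹ = [[1, 1], [3, 2]], and T = P·diag(-3, -2)·P⁻¹.
Then T⁵ = P·diag(-243, -32)·P⁻¹ = [[486, -32], [-729, 32]] · [[1, 1], [3, 2]] = [[390, 422], [-633, -665]].

[[390, 422], [-633, -665]]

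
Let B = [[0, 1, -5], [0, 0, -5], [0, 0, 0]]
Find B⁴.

[[0, 0, 0], [0, 0, 0], [0, 0, 0]]

B is strictly triangular, hence nilpotent: B³ = 0, so B⁴ = 0.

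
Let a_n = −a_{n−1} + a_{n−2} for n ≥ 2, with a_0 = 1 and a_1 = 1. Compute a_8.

−8

With companion matrix B = [[−1, 1], [1, 0]], [a_n, a_{n−1}]ᵀ = B·[a_{n−1}, a_{n−2}]ᵀ, so [a_8, a_7]ᵀ = B⁷·[a_1, a_0]ᵀ.
B⁷ = [[−21, 13], [13, −8]], giving [a_8, a_7]ᵀ = [[−8], [5]].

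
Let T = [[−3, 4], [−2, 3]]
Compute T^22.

T² = I (check: tr T = 0 and det T = −1), so T^22 = I since 22 is even.

[[1, 0], [0, 1]]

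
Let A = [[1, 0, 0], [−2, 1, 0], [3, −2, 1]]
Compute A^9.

[[1, 0, 0], [−18, 1, 0], [171, −18, 1]]

A = I + N where N = [[0, 0, 0], [−2, 0, 0], [3, −2, 0]] is strictly lower-triangular, so N^3 = 0.
(I + N)^9 = I + 9·N + 36·N^2 = [[1, 0, 0], [−18, 1, 0], [171, −18, 1]].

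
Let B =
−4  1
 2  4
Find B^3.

[[−72, 18], [36, 72]]

B^2 = [[18, 0], [0, 18]]
B^3 = [[−72, 18], [36, 72]]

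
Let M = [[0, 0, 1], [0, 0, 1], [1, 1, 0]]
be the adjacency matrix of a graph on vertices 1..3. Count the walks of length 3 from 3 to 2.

2

The number of length-3 walks from vertex 3 to vertex 2 is entry (3,2) of M³, where M is the adjacency matrix.
M² = [[1, 1, 0], [1, 1, 0], [0, 0, 2]]
M³ = [[0, 0, 2], [0, 0, 2], [2, 2, 0]]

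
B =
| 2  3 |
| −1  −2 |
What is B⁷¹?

B² = I (check: tr B = 0 and det B = −1), so B⁷¹ = B since 71 is odd.

[[2, 3], [−1, −2]]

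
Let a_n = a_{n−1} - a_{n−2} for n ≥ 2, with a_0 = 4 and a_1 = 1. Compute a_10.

-1

With companion matrix A = [[1, -1], [1, 0]], [a_n, a_{n−1}]ᵀ = A·[a_{n−1}, a_{n−2}]ᵀ, so [a_10, a_9]ᵀ = A⁹·[a_1, a_0]ᵀ.
A⁹ = [[-1, 0], [0, -1]], giving [a_10, a_9]ᵀ = [[-1], [-4]].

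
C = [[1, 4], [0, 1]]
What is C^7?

C = I + N where N = [[0, 4], [0, 0]] is strictly upper-triangular, so N^2 = 0.
(I + N)^7 = I + 7·N = [[1, 28], [0, 1]].

[[1, 28], [0, 1]]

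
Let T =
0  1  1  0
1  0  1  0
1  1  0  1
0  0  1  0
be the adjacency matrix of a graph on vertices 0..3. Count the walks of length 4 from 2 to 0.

6

The number of length-4 walks from vertex 2 to vertex 0 is entry (2,0) of T^4, where T is the adjacency matrix.
T^2 = [[2, 1, 1, 1], [1, 2, 1, 1], [1, 1, 3, 0], [1, 1, 0, 1]]
T^3 = [[2, 3, 4, 1], [3, 2, 4, 1], [4, 4, 2, 3], [1, 1, 3, 0]]
T^4 = [[7, 6, 6, 4], [6, 7, 6, 4], [6, 6, 11, 2], [4, 4, 2, 3]]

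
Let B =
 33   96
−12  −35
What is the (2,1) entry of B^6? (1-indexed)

tr B = −2 and det B = −3, so the characteristic polynomial is λ² − (−2)λ + (−3) with roots −3 and 1.
Eigenvectors give P = [[−8, −3], [3, 1]] with P⁻¹ = [[1, 3], [−3, −8]], and B = P·diag(−3, 1)·P⁻¹.
Then B^6 = P·diag(729, 1)·P⁻¹ = [[−5832, −3], [2187, 1]] · [[1, 3], [−3, −8]] = [[−5823, −17472], [2184, 6553]].

2184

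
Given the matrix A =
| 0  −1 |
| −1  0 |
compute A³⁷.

[[0, −1], [−1, 0]]

A² = I (check: tr A = 0 and det A = −1), so A³⁷ = A since 37 is odd.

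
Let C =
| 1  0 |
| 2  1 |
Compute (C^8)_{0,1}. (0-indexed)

C = I + N where N = [[0, 0], [2, 0]] is strictly lower-triangular, so N^2 = 0.
(I + N)^8 = I + 8·N = [[1, 0], [16, 1]].

0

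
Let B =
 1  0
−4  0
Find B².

[[1, 0], [−4, 0]]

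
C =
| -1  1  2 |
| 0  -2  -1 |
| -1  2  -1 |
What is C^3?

[[6, -13, 2], [-4, 3, -3], [1, 10, 14]]

C^2 = [[-1, 1, -5], [1, 2, 3], [2, -7, -3]]
C^3 = [[6, -13, 2], [-4, 3, -3], [1, 10, 14]]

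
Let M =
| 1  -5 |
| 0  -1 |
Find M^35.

M² = I (check: tr M = 0 and det M = -1), so M^35 = M since 35 is odd.

[[1, -5], [0, -1]]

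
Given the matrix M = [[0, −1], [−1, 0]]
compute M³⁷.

M² = I (check: tr M = 0 and det M = −1), so M³⁷ = M since 37 is odd.

[[0, −1], [−1, 0]]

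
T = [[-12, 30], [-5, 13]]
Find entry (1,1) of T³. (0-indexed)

97

tr T = 1 and det T = -6, so the characteristic polynomial is λ² − (1)λ + (-6) with roots -2 and 3.
Eigenvectors give P = [[3, 2], [1, 1]] with P⁻¹ = [[1, -2], [-1, 3]], and T = P·diag(-2, 3)·P⁻¹.
Then T³ = P·diag(-8, 27)·P⁻¹ = [[-24, 54], [-8, 27]] · [[1, -2], [-1, 3]] = [[-78, 210], [-35, 97]].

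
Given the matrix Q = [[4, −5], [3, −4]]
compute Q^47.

Q² = I (check: tr Q = 0 and det Q = −1), so Q^47 = Q since 47 is odd.

[[4, −5], [3, −4]]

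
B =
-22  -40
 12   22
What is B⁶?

tr B = 0 and det B = -4, so the characteristic polynomial is λ² − (0)λ + (-4) with roots -2 and 2.
Eigenvectors give P = [[-2, -5], [1, 3]] with P⁻¹ = [[-3, -5], [1, 2]], and B = P·diag(-2, 2)·P⁻¹.
Then B⁶ = P·diag(64, 64)·P⁻¹ = [[-128, -320], [64, 192]] · [[-3, -5], [1, 2]] = [[64, 0], [0, 64]].

[[64, 0], [0, 64]]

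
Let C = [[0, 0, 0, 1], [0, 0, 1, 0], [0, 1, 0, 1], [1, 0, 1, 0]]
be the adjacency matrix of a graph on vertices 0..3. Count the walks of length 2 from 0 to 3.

0

The number of length-2 walks from vertex 0 to vertex 3 is entry (0,3) of C², where C is the adjacency matrix.
C² = [[1, 0, 1, 0], [0, 1, 0, 1], [1, 0, 2, 0], [0, 1, 0, 2]]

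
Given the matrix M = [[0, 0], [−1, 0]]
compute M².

[[0, 0], [0, 0]]

M is strictly triangular, hence nilpotent: M² = 0, so M² = 0.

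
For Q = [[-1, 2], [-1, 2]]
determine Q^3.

[[-1, 2], [-1, 2]]

Q² = Q (a projection; rank 1, trace 1), so Q^3 = Q.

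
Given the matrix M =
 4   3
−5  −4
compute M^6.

[[1, 0], [0, 1]]

M² = I (check: tr M = 0 and det M = −1), so M^6 = I since 6 is even.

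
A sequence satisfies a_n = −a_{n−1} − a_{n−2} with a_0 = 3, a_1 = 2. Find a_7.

2

With companion matrix C = [[−1, −1], [1, 0]], [a_n, a_{n−1}]ᵀ = C·[a_{n−1}, a_{n−2}]ᵀ, so [a_7, a_6]ᵀ = C⁶·[a_1, a_0]ᵀ.
C⁶ = [[1, 0], [0, 1]], giving [a_7, a_6]ᵀ = [[2], [3]].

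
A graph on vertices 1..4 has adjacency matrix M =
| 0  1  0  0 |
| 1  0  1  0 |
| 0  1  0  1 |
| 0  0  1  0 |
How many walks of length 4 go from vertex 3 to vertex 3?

5

The number of length-4 walks from vertex 3 to vertex 3 is entry (3,3) of M⁴, where M is the adjacency matrix.
M² = [[1, 0, 1, 0], [0, 2, 0, 1], [1, 0, 2, 0], [0, 1, 0, 1]]
M³ = [[0, 2, 0, 1], [2, 0, 3, 0], [0, 3, 0, 2], [1, 0, 2, 0]]
M⁴ = [[2, 0, 3, 0], [0, 5, 0, 3], [3, 0, 5, 0], [0, 3, 0, 2]]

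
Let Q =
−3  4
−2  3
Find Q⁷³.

[[−3, 4], [−2, 3]]

Q² = I (check: tr Q = 0 and det Q = −1), so Q⁷³ = Q since 73 is odd.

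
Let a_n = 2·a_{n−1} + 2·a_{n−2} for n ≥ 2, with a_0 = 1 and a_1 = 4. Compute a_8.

With companion matrix M = [[2, 2], [1, 0]], [a_n, a_{n−1}]ᵀ = M·[a_{n−1}, a_{n−2}]ᵀ, so [a_8, a_7]ᵀ = M⁷·[a_1, a_0]ᵀ.
M⁷ = [[896, 656], [328, 240]], giving [a_8, a_7]ᵀ = [[4240], [1552]].

4240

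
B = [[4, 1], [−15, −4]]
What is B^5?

B² = I (check: tr B = 0 and det B = −1), so B^5 = B since 5 is odd.

[[4, 1], [−15, −4]]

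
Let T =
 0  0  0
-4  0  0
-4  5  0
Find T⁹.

T is strictly triangular, hence nilpotent: T³ = 0, so T⁹ = 0.

[[0, 0, 0], [0, 0, 0], [0, 0, 0]]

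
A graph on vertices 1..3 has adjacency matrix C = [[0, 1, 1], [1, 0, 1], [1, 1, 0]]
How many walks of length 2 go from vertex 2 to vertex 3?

1

The number of length-2 walks from vertex 2 to vertex 3 is entry (2,3) of C², where C is the adjacency matrix.
C² = [[2, 1, 1], [1, 2, 1], [1, 1, 2]]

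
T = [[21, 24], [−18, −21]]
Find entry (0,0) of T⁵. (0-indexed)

1701

tr T = 0 and det T = −9, so the characteristic polynomial is λ² − (0)λ + (−9) with roots −3 and 3.
Eigenvectors give P = [[−1, 4], [1, −3]] with P⁻¹ = [[3, 4], [1, 1]], and T = P·diag(−3, 3)·P⁻¹.
Then T⁵ = P·diag(−243, 243)·P⁻¹ = [[243, 972], [−243, −729]] · [[3, 4], [1, 1]] = [[1701, 1944], [−1458, −1701]].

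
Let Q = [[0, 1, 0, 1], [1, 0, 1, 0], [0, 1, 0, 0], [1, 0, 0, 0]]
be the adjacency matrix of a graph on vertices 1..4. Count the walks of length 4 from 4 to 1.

0

The number of length-4 walks from vertex 4 to vertex 1 is entry (4,1) of Q^4, where Q is the adjacency matrix.
Q^2 = [[2, 0, 1, 0], [0, 2, 0, 1], [1, 0, 1, 0], [0, 1, 0, 1]]
Q^3 = [[0, 3, 0, 2], [3, 0, 2, 0], [0, 2, 0, 1], [2, 0, 1, 0]]
Q^4 = [[5, 0, 3, 0], [0, 5, 0, 3], [3, 0, 2, 0], [0, 3, 0, 2]]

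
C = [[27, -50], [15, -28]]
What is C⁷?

[[11703, -23150], [6945, -13762]]

tr C = -1 and det C = -6, so the characteristic polynomial is λ² − (-1)λ + (-6) with roots 2 and -3.
Eigenvectors give P = [[2, -5], [1, -3]] with P⁻¹ = [[3, -5], [1, -2]], and C = P·diag(2, -3)·P⁻¹.
Then C⁷ = P·diag(128, -2187)·P⁻¹ = [[256, 10935], [128, 6561]] · [[3, -5], [1, -2]] = [[11703, -23150], [6945, -13762]].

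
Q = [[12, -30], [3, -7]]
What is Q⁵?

[[2142, -6330], [633, -1867]]

tr Q = 5 and det Q = 6, so the characteristic polynomial is λ² − (5)λ + (6) with roots 2 and 3.
Eigenvectors give P = [[3, 10], [1, 3]] with P⁻¹ = [[-3, 10], [1, -3]], and Q = P·diag(2, 3)·P⁻¹.
Then Q⁵ = P·diag(32, 243)·P⁻¹ = [[96, 2430], [32, 729]] · [[-3, 10], [1, -3]] = [[2142, -6330], [633, -1867]].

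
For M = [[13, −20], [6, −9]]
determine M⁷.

[[13117, −21860], [6558, −10929]]

tr M = 4 and det M = 3, so the characteristic polynomial is λ² − (4)λ + (3) with roots 3 and 1.
Eigenvectors give P = [[−2, −5], [−1, −3]] with P⁻¹ = [[−3, 5], [1, −2]], and M = P·diag(3, 1)·P⁻¹.
Then M⁷ = P·diag(2187, 1)·P⁻¹ = [[−4374, −5], [−2187, −3]] · [[−3, 5], [1, −2]] = [[13117, −21860], [6558, −10929]].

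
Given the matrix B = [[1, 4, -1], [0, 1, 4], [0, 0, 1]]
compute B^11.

[[1, 44, 869], [0, 1, 44], [0, 0, 1]]

B = I + N where N = [[0, 4, -1], [0, 0, 4], [0, 0, 0]] is strictly upper-triangular, so N^3 = 0.
(I + N)^11 = I + 11·N + 55·N^2 = [[1, 44, 869], [0, 1, 44], [0, 0, 1]].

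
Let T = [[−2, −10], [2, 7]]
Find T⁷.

[[−8108, −20590], [4118, 10423]]

tr T = 5 and det T = 6, so the characteristic polynomial is λ² − (5)λ + (6) with roots 2 and 3.
Eigenvectors give P = [[−5, −2], [2, 1]] with P⁻¹ = [[−1, −2], [2, 5]], and T = P·diag(2, 3)·P⁻¹.
Then T⁷ = P·diag(128, 2187)·P⁻¹ = [[−640, −4374], [256, 2187]] · [[−1, −2], [2, 5]] = [[−8108, −20590], [4118, 10423]].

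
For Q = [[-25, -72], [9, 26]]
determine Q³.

[[-73, -216], [27, 80]]

tr Q = 1 and det Q = -2, so the characteristic polynomial is λ² − (1)λ + (-2) with roots 2 and -1.
Eigenvectors give P = [[-8, -3], [3, 1]] with P⁻¹ = [[1, 3], [-3, -8]], and Q = P·diag(2, -1)·P⁻¹.
Then Q³ = P·diag(8, -1)·P⁻¹ = [[-64, 3], [24, -1]] · [[1, 3], [-3, -8]] = [[-73, -216], [27, 80]].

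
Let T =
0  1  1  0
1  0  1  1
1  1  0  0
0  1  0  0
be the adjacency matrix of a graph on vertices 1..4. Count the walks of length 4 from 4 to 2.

The number of length-4 walks from vertex 4 to vertex 2 is entry (4,2) of T⁴, where T is the adjacency matrix.
T² = [[2, 1, 1, 1], [1, 3, 1, 0], [1, 1, 2, 1], [1, 0, 1, 1]]
T³ = [[2, 4, 3, 1], [4, 2, 4, 3], [3, 4, 2, 1], [1, 3, 1, 0]]
T⁴ = [[7, 6, 6, 4], [6, 11, 6, 2], [6, 6, 7, 4], [4, 2, 4, 3]]

2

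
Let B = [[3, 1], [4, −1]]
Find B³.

[[47, 11], [44, 3]]

B² = [[13, 2], [8, 5]]
B³ = [[47, 11], [44, 3]]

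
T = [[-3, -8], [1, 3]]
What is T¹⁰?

[[1, 0], [0, 1]]

T² = I (check: tr T = 0 and det T = -1), so T¹⁰ = I since 10 is even.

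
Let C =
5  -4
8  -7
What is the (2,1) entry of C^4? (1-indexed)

-160

tr C = -2 and det C = -3, so the characteristic polynomial is λ² − (-2)λ + (-3) with roots 1 and -3.
Eigenvectors give P = [[1, -1], [1, -2]] with P⁻¹ = [[2, -1], [1, -1]], and C = P·diag(1, -3)·P⁻¹.
Then C^4 = P·diag(1, 81)·P⁻¹ = [[1, -81], [1, -162]] · [[2, -1], [1, -1]] = [[-79, 80], [-160, 161]].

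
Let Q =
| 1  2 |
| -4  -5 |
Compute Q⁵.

tr Q = -4 and det Q = 3, so the characteristic polynomial is λ² − (-4)λ + (3) with roots -1 and -3.
Eigenvectors give P = [[-1, -1], [1, 2]] with P⁻¹ = [[-2, -1], [1, 1]], and Q = P·diag(-1, -3)·P⁻¹.
Then Q⁵ = P·diag(-1, -243)·P⁻¹ = [[1, 243], [-1, -486]] · [[-2, -1], [1, 1]] = [[241, 242], [-484, -485]].

[[241, 242], [-484, -485]]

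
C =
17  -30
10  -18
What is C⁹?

[[61097, -121170], [40390, -80268]]

tr C = -1 and det C = -6, so the characteristic polynomial is λ² − (-1)λ + (-6) with roots 2 and -3.
Eigenvectors give P = [[2, -3], [1, -2]] with P⁻¹ = [[2, -3], [1, -2]], and C = P·diag(2, -3)·P⁻¹.
Then C⁹ = P·diag(512, -19683)·P⁻¹ = [[1024, 59049], [512, 39366]] · [[2, -3], [1, -2]] = [[61097, -121170], [40390, -80268]].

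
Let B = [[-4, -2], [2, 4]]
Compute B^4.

[[144, 0], [0, 144]]

B^2 = [[12, 0], [0, 12]]
B^3 = [[-48, -24], [24, 48]]
B^4 = [[144, 0], [0, 144]]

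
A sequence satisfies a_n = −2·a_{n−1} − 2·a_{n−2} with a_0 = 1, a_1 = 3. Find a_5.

−12

With companion matrix A = [[−2, −2], [1, 0]], [a_n, a_{n−1}]ᵀ = A·[a_{n−1}, a_{n−2}]ᵀ, so [a_5, a_4]ᵀ = A^4·[a_1, a_0]ᵀ.
A^4 = [[−4, 0], [0, −4]], giving [a_5, a_4]ᵀ = [[−12], [−4]].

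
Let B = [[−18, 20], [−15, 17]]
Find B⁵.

[[−1068, 1100], [−825, 857]]

tr B = −1 and det B = −6, so the characteristic polynomial is λ² − (−1)λ + (−6) with roots −3 and 2.
Eigenvectors give P = [[4, −1], [3, −1]] with P⁻¹ = [[1, −1], [3, −4]], and B = P·diag(−3, 2)·P⁻¹.
Then B⁵ = P·diag(−243, 32)·P⁻¹ = [[−972, −32], [−729, −32]] · [[1, −1], [3, −4]] = [[−1068, 1100], [−825, 857]].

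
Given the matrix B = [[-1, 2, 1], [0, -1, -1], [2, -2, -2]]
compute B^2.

[[3, -6, -5], [-2, 3, 3], [-6, 10, 8]]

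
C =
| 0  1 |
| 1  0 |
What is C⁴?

[[1, 0], [0, 1]]

C² = I (check: tr C = 0 and det C = -1), so C⁴ = I since 4 is even.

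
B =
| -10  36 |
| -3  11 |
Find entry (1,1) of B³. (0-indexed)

tr B = 1 and det B = -2, so the characteristic polynomial is λ² − (1)λ + (-2) with roots -1 and 2.
Eigenvectors give P = [[4, 3], [1, 1]] with P⁻¹ = [[1, -3], [-1, 4]], and B = P·diag(-1, 2)·P⁻¹.
Then B³ = P·diag(-1, 8)·P⁻¹ = [[-4, 24], [-1, 8]] · [[1, -3], [-1, 4]] = [[-28, 108], [-9, 35]].

35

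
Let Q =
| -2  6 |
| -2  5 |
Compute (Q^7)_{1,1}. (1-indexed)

tr Q = 3 and det Q = 2, so the characteristic polynomial is λ² − (3)λ + (2) with roots 1 and 2.
Eigenvectors give P = [[2, -3], [1, -2]] with P⁻¹ = [[2, -3], [1, -2]], and Q = P·diag(1, 2)·P⁻¹.
Then Q^7 = P·diag(1, 128)·P⁻¹ = [[2, -384], [1, -256]] · [[2, -3], [1, -2]] = [[-380, 762], [-254, 509]].

-380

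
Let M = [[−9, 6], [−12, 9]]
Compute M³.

tr M = 0 and det M = −9, so the characteristic polynomial is λ² − (0)λ + (−9) with roots 3 and −3.
Eigenvectors give P = [[−1, −1], [−2, −1]] with P⁻¹ = [[1, −1], [−2, 1]], and M = P·diag(3, −3)·P⁻¹.
Then M³ = P·diag(27, −27)·P⁻¹ = [[−27, 27], [−54, 27]] · [[1, −1], [−2, 1]] = [[−81, 54], [−108, 81]].

[[−81, 54], [−108, 81]]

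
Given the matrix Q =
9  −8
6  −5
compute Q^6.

[[2913, −2912], [2184, −2183]]

tr Q = 4 and det Q = 3, so the characteristic polynomial is λ² − (4)λ + (3) with roots 3 and 1.
Eigenvectors give P = [[−4, 1], [−3, 1]] with P⁻¹ = [[−1, 1], [−3, 4]], and Q = P·diag(3, 1)·P⁻¹.
Then Q^6 = P·diag(729, 1)·P⁻¹ = [[−2916, 1], [−2187, 1]] · [[−1, 1], [−3, 4]] = [[2913, −2912], [2184, −2183]].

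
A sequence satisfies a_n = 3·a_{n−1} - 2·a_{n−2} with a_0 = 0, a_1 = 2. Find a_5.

62

With companion matrix B = [[3, -2], [1, 0]], [a_n, a_{n−1}]ᵀ = B·[a_{n−1}, a_{n−2}]ᵀ, so [a_5, a_4]ᵀ = B⁴·[a_1, a_0]ᵀ.
B⁴ = [[31, -30], [15, -14]], giving [a_5, a_4]ᵀ = [[62], [30]].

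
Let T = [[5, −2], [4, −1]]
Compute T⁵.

[[485, −242], [484, −241]]

tr T = 4 and det T = 3, so the characteristic polynomial is λ² − (4)λ + (3) with roots 3 and 1.
Eigenvectors give P = [[1, −1], [1, −2]] with P⁻¹ = [[2, −1], [1, −1]], and T = P·diag(3, 1)·P⁻¹.
Then T⁵ = P·diag(243, 1)·P⁻¹ = [[243, −1], [243, −2]] · [[2, −1], [1, −1]] = [[485, −242], [484, −241]].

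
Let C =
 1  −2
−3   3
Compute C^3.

[[31, −38], [−57, 69]]

C^2 = [[7, −8], [−12, 15]]
C^3 = [[31, −38], [−57, 69]]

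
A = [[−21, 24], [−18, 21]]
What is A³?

[[−189, 216], [−162, 189]]

tr A = 0 and det A = −9, so the characteristic polynomial is λ² − (0)λ + (−9) with roots −3 and 3.
Eigenvectors give P = [[4, −1], [3, −1]] with P⁻¹ = [[1, −1], [3, −4]], and A = P·diag(−3, 3)·P⁻¹.
Then A³ = P·diag(−27, 27)·P⁻¹ = [[−108, −27], [−81, −27]] · [[1, −1], [3, −4]] = [[−189, 216], [−162, 189]].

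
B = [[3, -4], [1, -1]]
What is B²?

[[5, -8], [2, -3]]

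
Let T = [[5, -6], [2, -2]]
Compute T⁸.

[[1021, -1530], [510, -764]]

tr T = 3 and det T = 2, so the characteristic polynomial is λ² − (3)λ + (2) with roots 1 and 2.
Eigenvectors give P = [[3, 2], [2, 1]] with P⁻¹ = [[-1, 2], [2, -3]], and T = P·diag(1, 2)·P⁻¹.
Then T⁸ = P·diag(1, 256)·P⁻¹ = [[3, 512], [2, 256]] · [[-1, 2], [2, -3]] = [[1021, -1530], [510, -764]].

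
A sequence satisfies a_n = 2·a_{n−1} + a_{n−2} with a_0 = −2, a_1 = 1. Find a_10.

408

With companion matrix C = [[2, 1], [1, 0]], [a_n, a_{n−1}]ᵀ = C·[a_{n−1}, a_{n−2}]ᵀ, so [a_10, a_9]ᵀ = C⁹·[a_1, a_0]ᵀ.
C⁹ = [[2378, 985], [985, 408]], giving [a_10, a_9]ᵀ = [[408], [169]].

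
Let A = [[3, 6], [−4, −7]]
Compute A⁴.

[[−159, −240], [160, 241]]

tr A = −4 and det A = 3, so the characteristic polynomial is λ² − (−4)λ + (3) with roots −1 and −3.
Eigenvectors give P = [[3, −1], [−2, 1]] with P⁻¹ = [[1, 1], [2, 3]], and A = P·diag(−1, −3)·P⁻¹.
Then A⁴ = P·diag(1, 81)·P⁻¹ = [[3, −81], [−2, 81]] · [[1, 1], [2, 3]] = [[−159, −240], [160, 241]].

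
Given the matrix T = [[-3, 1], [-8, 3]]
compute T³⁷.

[[-3, 1], [-8, 3]]

T² = I (check: tr T = 0 and det T = -1), so T³⁷ = T since 37 is odd.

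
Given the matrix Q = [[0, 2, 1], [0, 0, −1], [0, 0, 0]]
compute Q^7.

[[0, 0, 0], [0, 0, 0], [0, 0, 0]]

Q is strictly triangular, hence nilpotent: Q^3 = 0, so Q^7 = 0.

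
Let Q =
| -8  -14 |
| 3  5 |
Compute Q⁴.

tr Q = -3 and det Q = 2, so the characteristic polynomial is λ² − (-3)λ + (2) with roots -1 and -2.
Eigenvectors give P = [[-2, 7], [1, -3]] with P⁻¹ = [[3, 7], [1, 2]], and Q = P·diag(-1, -2)·P⁻¹.
Then Q⁴ = P·diag(1, 16)·P⁻¹ = [[-2, 112], [1, -48]] · [[3, 7], [1, 2]] = [[106, 210], [-45, -89]].

[[106, 210], [-45, -89]]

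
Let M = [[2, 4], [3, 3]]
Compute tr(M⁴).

1297

M² = [[16, 20], [15, 21]]
M³ = [[92, 124], [93, 123]]
M⁴ = [[556, 740], [555, 741]]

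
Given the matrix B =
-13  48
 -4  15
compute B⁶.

[[-2183, 8736], [-728, 2913]]

tr B = 2 and det B = -3, so the characteristic polynomial is λ² − (2)λ + (-3) with roots -1 and 3.
Eigenvectors give P = [[4, 3], [1, 1]] with P⁻¹ = [[1, -3], [-1, 4]], and B = P·diag(-1, 3)·P⁻¹.
Then B⁶ = P·diag(1, 729)·P⁻¹ = [[4, 2187], [1, 729]] · [[1, -3], [-1, 4]] = [[-2183, 8736], [-728, 2913]].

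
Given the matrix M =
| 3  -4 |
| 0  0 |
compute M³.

M² = [[9, -12], [0, 0]]
M³ = [[27, -36], [0, 0]]

[[27, -36], [0, 0]]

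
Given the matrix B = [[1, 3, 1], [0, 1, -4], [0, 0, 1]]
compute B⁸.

[[1, 24, -328], [0, 1, -32], [0, 0, 1]]

B = I + N where N = [[0, 3, 1], [0, 0, -4], [0, 0, 0]] is strictly upper-triangular, so N³ = 0.
(I + N)⁸ = I + 8·N + 28·N² = [[1, 24, -328], [0, 1, -32], [0, 0, 1]].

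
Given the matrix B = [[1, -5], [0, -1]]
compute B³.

B² = I (check: tr B = 0 and det B = -1), so B³ = B since 3 is odd.

[[1, -5], [0, -1]]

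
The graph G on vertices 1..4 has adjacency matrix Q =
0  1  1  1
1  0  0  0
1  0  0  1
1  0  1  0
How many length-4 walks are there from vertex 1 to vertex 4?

6

The number of length-4 walks from vertex 1 to vertex 4 is entry (1,4) of Q⁴, where Q is the adjacency matrix.
Q² = [[3, 0, 1, 1], [0, 1, 1, 1], [1, 1, 2, 1], [1, 1, 1, 2]]
Q³ = [[2, 3, 4, 4], [3, 0, 1, 1], [4, 1, 2, 3], [4, 1, 3, 2]]
Q⁴ = [[11, 2, 6, 6], [2, 3, 4, 4], [6, 4, 7, 6], [6, 4, 6, 7]]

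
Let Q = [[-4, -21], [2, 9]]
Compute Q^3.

tr Q = 5 and det Q = 6, so the characteristic polynomial is λ² − (5)λ + (6) with roots 2 and 3.
Eigenvectors give P = [[-7, -3], [2, 1]] with P⁻¹ = [[-1, -3], [2, 7]], and Q = P·diag(2, 3)·P⁻¹.
Then Q^3 = P·diag(8, 27)·P⁻¹ = [[-56, -81], [16, 27]] · [[-1, -3], [2, 7]] = [[-106, -399], [38, 141]].

[[-106, -399], [38, 141]]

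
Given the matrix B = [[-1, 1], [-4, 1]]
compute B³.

[[3, -3], [12, -3]]

B² = [[-3, 0], [0, -3]]
B³ = [[3, -3], [12, -3]]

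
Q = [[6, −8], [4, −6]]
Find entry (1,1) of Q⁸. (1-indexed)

256

tr Q = 0 and det Q = −4, so the characteristic polynomial is λ² − (0)λ + (−4) with roots −2 and 2.
Eigenvectors give P = [[1, 2], [1, 1]] with P⁻¹ = [[−1, 2], [1, −1]], and Q = P·diag(−2, 2)·P⁻¹.
Then Q⁸ = P·diag(256, 256)·P⁻¹ = [[256, 512], [256, 256]] · [[−1, 2], [1, −1]] = [[256, 0], [0, 256]].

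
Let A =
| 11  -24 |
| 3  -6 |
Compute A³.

[[179, -456], [57, -144]]

tr A = 5 and det A = 6, so the characteristic polynomial is λ² − (5)λ + (6) with roots 2 and 3.
Eigenvectors give P = [[-8, 3], [-3, 1]] with P⁻¹ = [[1, -3], [3, -8]], and A = P·diag(2, 3)·P⁻¹.
Then A³ = P·diag(8, 27)·P⁻¹ = [[-64, 81], [-24, 27]] · [[1, -3], [3, -8]] = [[179, -456], [57, -144]].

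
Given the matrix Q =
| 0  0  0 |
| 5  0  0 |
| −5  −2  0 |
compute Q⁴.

[[0, 0, 0], [0, 0, 0], [0, 0, 0]]

Q is strictly triangular, hence nilpotent: Q³ = 0, so Q⁴ = 0.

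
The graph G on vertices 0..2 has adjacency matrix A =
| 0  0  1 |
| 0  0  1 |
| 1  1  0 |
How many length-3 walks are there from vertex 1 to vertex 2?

2

The number of length-3 walks from vertex 1 to vertex 2 is entry (1,2) of A³, where A is the adjacency matrix.
A² = [[1, 1, 0], [1, 1, 0], [0, 0, 2]]
A³ = [[0, 0, 2], [0, 0, 2], [2, 2, 0]]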